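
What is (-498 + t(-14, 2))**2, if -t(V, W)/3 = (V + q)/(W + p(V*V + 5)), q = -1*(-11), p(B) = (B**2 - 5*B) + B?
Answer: 388889956005849/1568080801 ≈ 2.4800e+5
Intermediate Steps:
p(B) = B**2 - 4*B
q = 11
t(V, W) = -3*(11 + V)/(W + (1 + V**2)*(5 + V**2)) (t(V, W) = -3*(V + 11)/(W + (V*V + 5)*(-4 + (V*V + 5))) = -3*(11 + V)/(W + (V**2 + 5)*(-4 + (V**2 + 5))) = -3*(11 + V)/(W + (5 + V**2)*(-4 + (5 + V**2))) = -3*(11 + V)/(W + (5 + V**2)*(1 + V**2)) = -3*(11 + V)/(W + (1 + V**2)*(5 + V**2)))
(-498 + t(-14, 2))**2 = (-498 + 3*(-11 - 1*(-14))/(2 + (1 + (-14)**2)*(5 + (-14)**2)))**2 = (-498 + 3*(-11 + 14)/(2 + (1 + 196)*(5 + 196)))**2 = (-498 + 3*3/(2 + 197*201))**2 = (-498 + 3*3/(2 + 39597))**2 = (-498 + 3*3/39599)**2 = (-498 + 3*(1/39599)*3)**2 = (-498 + 9/39599)**2 = (-19720293/39599)**2 = 388889956005849/1568080801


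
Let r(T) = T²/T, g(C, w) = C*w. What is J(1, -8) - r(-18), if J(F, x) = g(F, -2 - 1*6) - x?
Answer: 18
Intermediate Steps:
J(F, x) = -x - 8*F (J(F, x) = F*(-2 - 1*6) - x = F*(-2 - 6) - x = F*(-8) - x = -8*F - x = -x - 8*F)
r(T) = T
J(1, -8) - r(-18) = (-1*(-8) - 8*1) - 1*(-18) = (8 - 8) + 18 = 0 + 18 = 18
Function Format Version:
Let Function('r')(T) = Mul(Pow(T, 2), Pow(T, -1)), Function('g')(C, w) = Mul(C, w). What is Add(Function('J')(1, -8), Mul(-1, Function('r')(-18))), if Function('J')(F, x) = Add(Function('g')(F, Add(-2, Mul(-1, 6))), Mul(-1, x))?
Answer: 18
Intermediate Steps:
Function('J')(F, x) = Add(Mul(-1, x), Mul(-8, F)) (Function('J')(F, x) = Add(Mul(F, Add(-2, Mul(-1, 6))), Mul(-1, x)) = Add(Mul(F, Add(-2, -6)), Mul(-1, x)) = Add(Mul(F, -8), Mul(-1, x)) = Add(Mul(-8, F), Mul(-1, x)) = Add(Mul(-1, x), Mul(-8, F)))
Function('r')(T) = T
Add(Function('J')(1, -8), Mul(-1, Function('r')(-18))) = Add(Add(Mul(-1, -8), Mul(-8, 1)), Mul(-1, -18)) = Add(Add(8, -8), 18) = Add(0, 18) = 18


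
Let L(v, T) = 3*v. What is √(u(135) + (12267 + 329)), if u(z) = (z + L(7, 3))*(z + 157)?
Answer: 2*√14537 ≈ 241.14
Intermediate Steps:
u(z) = (21 + z)*(157 + z) (u(z) = (z + 3*7)*(z + 157) = (z + 21)*(157 + z) = (21 + z)*(157 + z))
√(u(135) + (12267 + 329)) = √((3297 + 135² + 178*135) + (12267 + 329)) = √((3297 + 18225 + 24030) + 12596) = √(45552 + 12596) = √58148 = 2*√14537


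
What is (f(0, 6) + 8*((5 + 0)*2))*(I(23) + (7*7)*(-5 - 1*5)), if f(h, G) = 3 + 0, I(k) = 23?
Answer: -38761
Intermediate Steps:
f(h, G) = 3
(f(0, 6) + 8*((5 + 0)*2))*(I(23) + (7*7)*(-5 - 1*5)) = (3 + 8*((5 + 0)*2))*(23 + (7*7)*(-5 - 1*5)) = (3 + 8*(5*2))*(23 + 49*(-5 - 5)) = (3 + 8*10)*(23 + 49*(-10)) = (3 + 80)*(23 - 490) = 83*(-467) = -38761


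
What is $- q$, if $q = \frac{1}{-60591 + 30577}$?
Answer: $\frac{1}{30014} \approx 3.3318 \cdot 10^{-5}$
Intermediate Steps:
$q = - \frac{1}{30014}$ ($q = \frac{1}{-30014} = - \frac{1}{30014} \approx -3.3318 \cdot 10^{-5}$)
$- q = \left(-1\right) \left(- \frac{1}{30014}\right) = \frac{1}{30014}$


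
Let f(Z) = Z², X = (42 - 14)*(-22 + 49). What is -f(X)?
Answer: -571536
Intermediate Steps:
X = 756 (X = 28*27 = 756)
-f(X) = -1*756² = -1*571536 = -571536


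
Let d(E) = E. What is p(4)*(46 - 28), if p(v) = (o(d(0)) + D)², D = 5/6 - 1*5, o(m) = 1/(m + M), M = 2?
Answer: 242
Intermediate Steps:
o(m) = 1/(2 + m) (o(m) = 1/(m + 2) = 1/(2 + m))
D = -25/6 (D = 5*(⅙) - 5 = ⅚ - 5 = -25/6 ≈ -4.1667)
p(v) = 121/9 (p(v) = (1/(2 + 0) - 25/6)² = (1/2 - 25/6)² = (½ - 25/6)² = (-11/3)² = 121/9)
p(4)*(46 - 28) = 121*(46 - 28)/9 = (121/9)*18 = 242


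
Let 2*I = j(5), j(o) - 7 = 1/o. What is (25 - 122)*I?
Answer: -1746/5 ≈ -349.20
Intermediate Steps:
j(o) = 7 + 1/o
I = 18/5 (I = (7 + 1/5)/2 = (1/2)*(36/5) = 18/5 ≈ 3.6000)
(25 - 122)*I = (25 - 122)*(18/5) = -97*18/5 = -1746/5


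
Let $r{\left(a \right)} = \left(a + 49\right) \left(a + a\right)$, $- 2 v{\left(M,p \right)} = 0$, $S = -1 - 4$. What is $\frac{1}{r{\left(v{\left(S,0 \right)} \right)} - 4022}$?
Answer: $- \frac{1}{4022} \approx -0.00024863$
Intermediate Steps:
$S = -5$
$v{\left(M,p \right)} = 0$ ($v{\left(M,p \right)} = \left(- \frac{1}{2}\right) 0 = 0$)
$r{\left(a \right)} = 2 a \left(49 + a\right)$ ($r{\left(a \right)} = \left(49 + a\right) 2 a = 2 a \left(49 + a\right)$)
$\frac{1}{r{\left(v{\left(S,0 \right)} \right)} - 4022} = \frac{1}{2 \cdot 0 \left(49 + 0\right) - 4022} = \frac{1}{2 \cdot 0 \cdot 49 - 4022} = \frac{1}{0 - 4022} = \frac{1}{-4022} = - \frac{1}{4022}$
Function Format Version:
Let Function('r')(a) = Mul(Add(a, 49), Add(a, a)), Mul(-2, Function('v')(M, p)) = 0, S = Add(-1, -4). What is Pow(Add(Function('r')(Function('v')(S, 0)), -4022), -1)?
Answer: Rational(-1, 4022) ≈ -0.00024863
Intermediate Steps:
S = -5
Function('v')(M, p) = 0 (Function('v')(M, p) = Mul(Rational(-1, 2), 0) = 0)
Function('r')(a) = Mul(2, a, Add(49, a)) (Function('r')(a) = Mul(Add(49, a), Mul(2, a)) = Mul(2, a, Add(49, a)))
Pow(Add(Function('r')(Function('v')(S, 0)), -4022), -1) = Pow(Add(Mul(2, 0, Add(49, 0)), -4022), -1) = Pow(Add(Mul(2, 0, 49), -4022), -1) = Pow(Add(0, -4022), -1) = Pow(-4022, -1) = Rational(-1, 4022)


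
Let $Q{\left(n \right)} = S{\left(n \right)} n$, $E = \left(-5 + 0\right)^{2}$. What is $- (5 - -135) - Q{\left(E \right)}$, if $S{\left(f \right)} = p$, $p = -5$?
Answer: $-15$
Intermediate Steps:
$S{\left(f \right)} = -5$
$E = 25$ ($E = \left(-5\right)^{2} = 25$)
$Q{\left(n \right)} = - 5 n$
$- (5 - -135) - Q{\left(E \right)} = - (5 - -135) - \left(-5\right) 25 = - (5 + 135) - -125 = \left(-1\right) 140 + 125 = -140 + 125 = -15$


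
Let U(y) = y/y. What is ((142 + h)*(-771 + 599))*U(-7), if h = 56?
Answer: -34056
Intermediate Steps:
U(y) = 1
((142 + h)*(-771 + 599))*U(-7) = ((142 + 56)*(-771 + 599))*1 = (198*(-172))*1 = -34056*1 = -34056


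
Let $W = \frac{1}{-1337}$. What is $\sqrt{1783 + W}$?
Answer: $\frac{\sqrt{3187234190}}{1337} \approx 42.226$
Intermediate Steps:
$W = - \frac{1}{1337} \approx -0.00074794$
$\sqrt{1783 + W} = \sqrt{1783 - \frac{1}{1337}} = \sqrt{\frac{2383870}{1337}} = \frac{\sqrt{3187234190}}{1337}$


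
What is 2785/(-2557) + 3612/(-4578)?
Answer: -523467/278713 ≈ -1.8782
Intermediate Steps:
2785/(-2557) + 3612/(-4578) = 2785*(-1/2557) + 3612*(-1/4578) = -2785/2557 - 86/109 = -523467/278713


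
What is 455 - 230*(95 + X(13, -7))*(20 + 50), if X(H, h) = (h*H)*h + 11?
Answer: -11961845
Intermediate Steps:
X(H, h) = 11 + H*h² (X(H, h) = (H*h)*h + 11 = H*h² + 11 = 11 + H*h²)
455 - 230*(95 + X(13, -7))*(20 + 50) = 455 - 230*(95 + (11 + 13*(-7)²))*(20 + 50) = 455 - 230*(95 + (11 + 13*49))*70 = 455 - 230*(95 + (11 + 637))*70 = 455 - 230*(95 + 648)*70 = 455 - 170890*70 = 455 - 230*52010 = 455 - 11962300 = -11961845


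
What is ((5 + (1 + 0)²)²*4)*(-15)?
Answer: -2160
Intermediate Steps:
((5 + (1 + 0)²)²*4)*(-15) = ((5 + 1²)²*4)*(-15) = ((5 + 1)²*4)*(-15) = (6²*4)*(-15) = (36*4)*(-15) = 144*(-15) = -2160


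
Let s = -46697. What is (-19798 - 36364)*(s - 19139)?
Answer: 3697481432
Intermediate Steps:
(-19798 - 36364)*(s - 19139) = (-19798 - 36364)*(-46697 - 19139) = -56162*(-65836) = 3697481432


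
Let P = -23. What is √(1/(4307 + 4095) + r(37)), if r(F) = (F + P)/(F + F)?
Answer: 3*√2032805086/310874 ≈ 0.43510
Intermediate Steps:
r(F) = (-23 + F)/(2*F) (r(F) = (F - 23)/(F + F) = (-23 + F)/((2*F)) = (-23 + F)*(1/(2*F)) = (-23 + F)/(2*F))
√(1/(4307 + 4095) + r(37)) = √(1/(4307 + 4095) + (½)*(-23 + 37)/37) = √(1/8402 + (½)*(1/37)*14) = √(1/8402 + 7/37) = √(58851/310874) = 3*√2032805086/310874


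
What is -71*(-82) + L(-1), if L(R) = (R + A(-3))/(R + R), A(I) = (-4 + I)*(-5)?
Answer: 5805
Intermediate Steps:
A(I) = 20 - 5*I
L(R) = (35 + R)/(2*R) (L(R) = (R + (20 - 5*(-3)))/(R + R) = (R + (20 + 15))/((2*R)) = (R + 35)*(1/(2*R)) = (35 + R)*(1/(2*R)) = (35 + R)/(2*R))
-71*(-82) + L(-1) = -71*(-82) + (½)*(35 - 1)/(-1) = 5822 + (½)*(-1)*34 = 5822 - 17 = 5805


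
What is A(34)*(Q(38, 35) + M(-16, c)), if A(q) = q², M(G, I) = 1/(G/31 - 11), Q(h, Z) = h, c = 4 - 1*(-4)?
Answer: 920380/21 ≈ 43828.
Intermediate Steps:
c = 8 (c = 4 + 4 = 8)
M(G, I) = 1/(-11 + G/31) (M(G, I) = 1/(G*(1/31) - 11) = 1/(G/31 - 11) = 1/(-11 + G/31))
A(34)*(Q(38, 35) + M(-16, c)) = 34²*(38 + 31/(-341 - 16)) = 1156*(38 + 31/(-357)) = 1156*(38 + 31*(-1/357)) = 1156*(38 - 31/357) = 1156*(13535/357) = 920380/21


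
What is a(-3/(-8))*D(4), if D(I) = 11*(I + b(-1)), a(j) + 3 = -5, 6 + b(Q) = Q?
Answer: 264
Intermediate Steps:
b(Q) = -6 + Q
a(j) = -8 (a(j) = -3 - 5 = -8)
D(I) = -77 + 11*I (D(I) = 11*(I + (-6 - 1)) = 11*(I - 7) = 11*(-7 + I) = -77 + 11*I)
a(-3/(-8))*D(4) = -8*(-77 + 11*4) = -8*(-77 + 44) = -8*(-33) = 264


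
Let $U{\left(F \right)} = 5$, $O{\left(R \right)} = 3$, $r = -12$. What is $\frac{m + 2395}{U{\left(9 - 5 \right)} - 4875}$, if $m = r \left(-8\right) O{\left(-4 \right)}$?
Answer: $- \frac{2683}{4870} \approx -0.55092$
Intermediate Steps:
$m = 288$ ($m = \left(-12\right) \left(-8\right) 3 = 96 \cdot 3 = 288$)
$\frac{m + 2395}{U{\left(9 - 5 \right)} - 4875} = \frac{288 + 2395}{5 - 4875} = \frac{2683}{-4870} = 2683 \left(- \frac{1}{4870}\right) = - \frac{2683}{4870}$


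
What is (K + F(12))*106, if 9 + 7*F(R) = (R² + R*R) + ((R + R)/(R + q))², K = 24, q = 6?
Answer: 61162/9 ≈ 6795.8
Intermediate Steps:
F(R) = -9/7 + 2*R²/7 + 4*R²/(7*(6 + R)²) (F(R) = -9/7 + ((R² + R*R) + ((R + R)/(R + 6))²)/7 = -9/7 + ((R² + R²) + ((2*R)/(6 + R))²)/7 = -9/7 + (2*R² + (2*R/(6 + R))²)/7 = -9/7 + (2*R² + 4*R²/(6 + R)²)/7 = -9/7 + (2*R²/7 + 4*R²/(7*(6 + R)²)) = -9/7 + 2*R²/7 + 4*R²/(7*(6 + R)²))
(K + F(12))*106 = (24 + (-9/7 + (2/7)*12² + (4/7)*12²/(6 + 12)²))*106 = (24 + (-9/7 + (2/7)*144 + (4/7)*144/18²))*106 = (24 + (-9/7 + 288/7 + (4/7)*144*(1/324)))*106 = (24 + (-9/7 + 288/7 + 16/63))*106 = (24 + 361/9)*106 = (577/9)*106 = 61162/9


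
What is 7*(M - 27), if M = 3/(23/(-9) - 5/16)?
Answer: -11583/59 ≈ -196.32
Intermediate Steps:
M = -432/413 (M = 3/(23*(-⅑) - 5*1/16) = 3/(-23/9 - 5/16) = 3/(-413/144) = 3*(-144/413) = -432/413 ≈ -1.0460)
7*(M - 27) = 7*(-432/413 - 27) = 7*(-11583/413) = -11583/59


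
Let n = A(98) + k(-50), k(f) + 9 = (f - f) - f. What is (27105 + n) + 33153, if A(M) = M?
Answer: 60397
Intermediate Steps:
k(f) = -9 - f (k(f) = -9 + ((f - f) - f) = -9 + (0 - f) = -9 - f)
n = 139 (n = 98 + (-9 - 1*(-50)) = 98 + (-9 + 50) = 98 + 41 = 139)
(27105 + n) + 33153 = (27105 + 139) + 33153 = 27244 + 33153 = 60397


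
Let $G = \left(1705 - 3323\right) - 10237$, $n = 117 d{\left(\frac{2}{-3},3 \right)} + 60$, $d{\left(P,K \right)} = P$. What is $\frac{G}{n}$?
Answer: $\frac{11855}{18} \approx 658.61$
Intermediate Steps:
$n = -18$ ($n = 117 \frac{2}{-3} + 60 = 117 \cdot 2 \left(- \frac{1}{3}\right) + 60 = 117 \left(- \frac{2}{3}\right) + 60 = -78 + 60 = -18$)
$G = -11855$ ($G = -1618 - 10237 = -11855$)
$\frac{G}{n} = - \frac{11855}{-18} = \left(-11855\right) \left(- \frac{1}{18}\right) = \frac{11855}{18}$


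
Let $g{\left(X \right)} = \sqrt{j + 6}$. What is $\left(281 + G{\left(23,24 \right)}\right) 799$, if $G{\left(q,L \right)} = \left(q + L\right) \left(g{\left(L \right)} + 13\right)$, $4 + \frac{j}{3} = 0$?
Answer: $712708 + 37553 i \sqrt{6} \approx 7.1271 \cdot 10^{5} + 91986.0 i$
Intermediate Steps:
$j = -12$ ($j = -12 + 3 \cdot 0 = -12 + 0 = -12$)
$g{\left(X \right)} = i \sqrt{6}$ ($g{\left(X \right)} = \sqrt{-12 + 6} = \sqrt{-6} = i \sqrt{6}$)
$G{\left(q,L \right)} = \left(13 + i \sqrt{6}\right) \left(L + q\right)$ ($G{\left(q,L \right)} = \left(q + L\right) \left(i \sqrt{6} + 13\right) = \left(L + q\right) \left(13 + i \sqrt{6}\right) = \left(13 + i \sqrt{6}\right) \left(L + q\right)$)
$\left(281 + G{\left(23,24 \right)}\right) 799 = \left(281 + \left(13 \cdot 24 + 13 \cdot 23 + i 24 \sqrt{6} + i 23 \sqrt{6}\right)\right) 799 = \left(281 + \left(312 + 299 + 24 i \sqrt{6} + 23 i \sqrt{6}\right)\right) 799 = \left(281 + \left(611 + 47 i \sqrt{6}\right)\right) 799 = \left(892 + 47 i \sqrt{6}\right) 799 = 712708 + 37553 i \sqrt{6}$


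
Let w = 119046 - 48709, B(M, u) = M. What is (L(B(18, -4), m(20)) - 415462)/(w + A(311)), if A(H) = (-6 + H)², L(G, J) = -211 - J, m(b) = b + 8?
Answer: -7293/2866 ≈ -2.5447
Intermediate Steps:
m(b) = 8 + b
w = 70337
(L(B(18, -4), m(20)) - 415462)/(w + A(311)) = ((-211 - (8 + 20)) - 415462)/(70337 + (-6 + 311)²) = ((-211 - 1*28) - 415462)/(70337 + 305²) = ((-211 - 28) - 415462)/(70337 + 93025) = (-239 - 415462)/163362 = -415701*1/163362 = -7293/2866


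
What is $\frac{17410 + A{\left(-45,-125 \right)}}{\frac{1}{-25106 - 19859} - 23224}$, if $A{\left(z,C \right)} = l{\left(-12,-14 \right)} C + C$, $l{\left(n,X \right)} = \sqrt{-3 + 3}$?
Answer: $- \frac{777220025}{1044267161} \approx -0.74427$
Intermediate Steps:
$l{\left(n,X \right)} = 0$ ($l{\left(n,X \right)} = \sqrt{0} = 0$)
$A{\left(z,C \right)} = C$ ($A{\left(z,C \right)} = 0 C + C = 0 + C = C$)
$\frac{17410 + A{\left(-45,-125 \right)}}{\frac{1}{-25106 - 19859} - 23224} = \frac{17410 - 125}{\frac{1}{-25106 - 19859} - 23224} = \frac{17285}{\frac{1}{-25106 - 19859} + \left(-24384 + 1160\right)} = \frac{17285}{\frac{1}{-25106 - 19859} - 23224} = \frac{17285}{\frac{1}{-44965} - 23224} = \frac{17285}{- \frac{1}{44965} - 23224} = \frac{17285}{- \frac{1044267161}{44965}} = 17285 \left(- \frac{44965}{1044267161}\right) = - \frac{777220025}{1044267161}$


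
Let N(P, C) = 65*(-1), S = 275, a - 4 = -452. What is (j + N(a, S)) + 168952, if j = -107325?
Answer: 61562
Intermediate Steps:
a = -448 (a = 4 - 452 = -448)
N(P, C) = -65
(j + N(a, S)) + 168952 = (-107325 - 65) + 168952 = -107390 + 168952 = 61562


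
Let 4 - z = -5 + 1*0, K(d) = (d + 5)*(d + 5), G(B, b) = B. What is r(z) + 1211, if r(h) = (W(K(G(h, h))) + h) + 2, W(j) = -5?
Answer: 1217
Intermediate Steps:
K(d) = (5 + d)² (K(d) = (5 + d)*(5 + d) = (5 + d)²)
z = 9 (z = 4 - (-5 + 1*0) = 4 - (-5 + 0) = 4 - 1*(-5) = 4 + 5 = 9)
r(h) = -3 + h (r(h) = (-5 + h) + 2 = -3 + h)
r(z) + 1211 = (-3 + 9) + 1211 = 6 + 1211 = 1217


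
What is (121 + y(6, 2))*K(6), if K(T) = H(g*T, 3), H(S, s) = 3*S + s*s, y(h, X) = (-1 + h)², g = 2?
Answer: 6570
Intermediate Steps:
H(S, s) = s² + 3*S (H(S, s) = 3*S + s² = s² + 3*S)
K(T) = 9 + 6*T (K(T) = 3² + 3*(2*T) = 9 + 6*T)
(121 + y(6, 2))*K(6) = (121 + (-1 + 6)²)*(9 + 6*6) = (121 + 5²)*(9 + 36) = (121 + 25)*45 = 146*45 = 6570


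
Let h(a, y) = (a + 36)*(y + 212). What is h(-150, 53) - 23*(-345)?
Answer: -22275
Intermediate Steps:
h(a, y) = (36 + a)*(212 + y)
h(-150, 53) - 23*(-345) = (7632 + 36*53 + 212*(-150) - 150*53) - 23*(-345) = (7632 + 1908 - 31800 - 7950) + 7935 = -30210 + 7935 = -22275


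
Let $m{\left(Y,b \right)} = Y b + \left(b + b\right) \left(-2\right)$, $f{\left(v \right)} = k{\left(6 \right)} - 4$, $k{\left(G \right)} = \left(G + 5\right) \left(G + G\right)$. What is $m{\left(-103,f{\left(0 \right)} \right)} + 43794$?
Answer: $30098$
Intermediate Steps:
$k{\left(G \right)} = 2 G \left(5 + G\right)$ ($k{\left(G \right)} = \left(5 + G\right) 2 G = 2 G \left(5 + G\right)$)
$f{\left(v \right)} = 128$ ($f{\left(v \right)} = 2 \cdot 6 \left(5 + 6\right) - 4 = 2 \cdot 6 \cdot 11 - 4 = 132 - 4 = 128$)
$m{\left(Y,b \right)} = - 4 b + Y b$ ($m{\left(Y,b \right)} = Y b + 2 b \left(-2\right) = Y b - 4 b = - 4 b + Y b$)
$m{\left(-103,f{\left(0 \right)} \right)} + 43794 = 128 \left(-4 - 103\right) + 43794 = 128 \left(-107\right) + 43794 = -13696 + 43794 = 30098$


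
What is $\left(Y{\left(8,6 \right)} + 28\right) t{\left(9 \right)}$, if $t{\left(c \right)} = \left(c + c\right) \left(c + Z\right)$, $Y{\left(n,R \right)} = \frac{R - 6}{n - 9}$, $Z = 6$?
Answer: $7560$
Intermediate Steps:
$Y{\left(n,R \right)} = \frac{-6 + R}{-9 + n}$
$t{\left(c \right)} = 2 c \left(6 + c\right)$ ($t{\left(c \right)} = \left(c + c\right) \left(c + 6\right) = 2 c \left(6 + c\right)$)
$\left(Y{\left(8,6 \right)} + 28\right) t{\left(9 \right)} = \left(\frac{-6 + 6}{-9 + 8} + 28\right) 2 \cdot 9 \left(6 + 9\right) = \left(\frac{1}{-1} \cdot 0 + 28\right) 2 \cdot 9 \cdot 15 = \left(\left(-1\right) 0 + 28\right) 270 = \left(0 + 28\right) 270 = 28 \cdot 270 = 7560$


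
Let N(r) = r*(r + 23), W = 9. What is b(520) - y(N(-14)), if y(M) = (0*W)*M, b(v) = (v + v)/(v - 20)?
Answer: 52/25 ≈ 2.0800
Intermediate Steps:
b(v) = 2*v/(-20 + v) (b(v) = (2*v)/(-20 + v) = 2*v/(-20 + v))
N(r) = r*(23 + r)
y(M) = 0 (y(M) = (0*9)*M = 0*M = 0)
b(520) - y(N(-14)) = 2*520/(-20 + 520) - 1*0 = 2*520/500 + 0 = 2*520*(1/500) + 0 = 52/25 + 0 = 52/25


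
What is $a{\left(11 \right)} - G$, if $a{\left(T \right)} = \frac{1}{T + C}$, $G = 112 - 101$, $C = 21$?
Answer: $- \frac{351}{32} \approx -10.969$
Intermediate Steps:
$G = 11$
$a{\left(T \right)} = \frac{1}{21 + T}$ ($a{\left(T \right)} = \frac{1}{T + 21} = \frac{1}{21 + T}$)
$a{\left(11 \right)} - G = \frac{1}{21 + 11} - 11 = \frac{1}{32} - 11 = - \frac{351}{32}$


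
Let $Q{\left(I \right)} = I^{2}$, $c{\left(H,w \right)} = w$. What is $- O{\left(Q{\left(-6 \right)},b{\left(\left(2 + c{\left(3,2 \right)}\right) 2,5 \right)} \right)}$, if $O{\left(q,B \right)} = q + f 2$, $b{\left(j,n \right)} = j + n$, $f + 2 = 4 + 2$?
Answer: $-44$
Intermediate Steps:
$f = 4$ ($f = -2 + \left(4 + 2\right) = -2 + 6 = 4$)
$O{\left(q,B \right)} = 8 + q$ ($O{\left(q,B \right)} = q + 4 \cdot 2 = q + 8 = 8 + q$)
$- O{\left(Q{\left(-6 \right)},b{\left(\left(2 + c{\left(3,2 \right)}\right) 2,5 \right)} \right)} = - (8 + \left(-6\right)^{2}) = - (8 + 36) = \left(-1\right) 44 = -44$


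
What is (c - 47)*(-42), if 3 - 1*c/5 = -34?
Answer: -5796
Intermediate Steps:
c = 185 (c = 15 - 5*(-34) = 15 + 170 = 185)
(c - 47)*(-42) = (185 - 47)*(-42) = 138*(-42) = -5796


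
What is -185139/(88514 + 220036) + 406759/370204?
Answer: 9494381849/19037740700 ≈ 0.49871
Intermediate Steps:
-185139/(88514 + 220036) + 406759/370204 = -185139/308550 + 406759*(1/370204) = -185139*1/308550 + 406759/370204 = -61713/102850 + 406759/370204 = 9494381849/19037740700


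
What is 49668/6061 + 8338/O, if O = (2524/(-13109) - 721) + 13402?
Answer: 8918930517302/1007536425005 ≈ 8.8522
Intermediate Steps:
O = 166232705/13109 (O = (2524*(-1/13109) - 721) + 13402 = (-2524/13109 - 721) + 13402 = -9454113/13109 + 13402 = 166232705/13109 ≈ 12681.)
49668/6061 + 8338/O = 49668/6061 + 8338/(166232705/13109) = 49668*(1/6061) + 8338*(13109/166232705) = 49668/6061 + 109302842/166232705 = 8918930517302/1007536425005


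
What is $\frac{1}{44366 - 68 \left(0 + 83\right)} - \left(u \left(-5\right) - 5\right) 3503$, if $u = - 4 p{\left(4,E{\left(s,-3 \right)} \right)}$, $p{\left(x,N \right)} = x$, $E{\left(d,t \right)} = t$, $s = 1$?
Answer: $- \frac{10173237449}{38722} \approx -2.6273 \cdot 10^{5}$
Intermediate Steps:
$u = -16$ ($u = \left(-4\right) 4 = -16$)
$\frac{1}{44366 - 68 \left(0 + 83\right)} - \left(u \left(-5\right) - 5\right) 3503 = \frac{1}{44366 - 68 \left(0 + 83\right)} - \left(\left(-16\right) \left(-5\right) - 5\right) 3503 = \frac{1}{44366 - 5644} - \left(80 - 5\right) 3503 = \frac{1}{44366 - 5644} - 75 \cdot 3503 = \frac{1}{38722} - 262725 = - \frac{10173237449}{38722}$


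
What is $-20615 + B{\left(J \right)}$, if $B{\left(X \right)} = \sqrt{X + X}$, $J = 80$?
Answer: $-20615 + 4 \sqrt{10} \approx -20602.0$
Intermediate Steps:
$B{\left(X \right)} = \sqrt{2} \sqrt{X}$ ($B{\left(X \right)} = \sqrt{2 X} = \sqrt{2} \sqrt{X}$)
$-20615 + B{\left(J \right)} = -20615 + \sqrt{2} \sqrt{80} = -20615 + \sqrt{2} \cdot 4 \sqrt{5} = -20615 + 4 \sqrt{10}$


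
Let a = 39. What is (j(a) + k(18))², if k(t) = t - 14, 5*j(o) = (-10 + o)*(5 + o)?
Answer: 1679616/25 ≈ 67185.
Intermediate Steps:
j(o) = (-10 + o)*(5 + o)/5 (j(o) = ((-10 + o)*(5 + o))/5 = (-10 + o)*(5 + o)/5)
k(t) = -14 + t
(j(a) + k(18))² = ((-10 - 1*39 + (⅕)*39²) + (-14 + 18))² = ((-10 - 39 + (⅕)*1521) + 4)² = ((-10 - 39 + 1521/5) + 4)² = (1276/5 + 4)² = (1296/5)² = 1679616/25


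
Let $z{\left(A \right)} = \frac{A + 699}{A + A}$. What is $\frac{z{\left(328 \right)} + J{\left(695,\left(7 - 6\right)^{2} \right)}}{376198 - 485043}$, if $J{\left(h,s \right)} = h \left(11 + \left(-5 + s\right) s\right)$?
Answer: $- \frac{3192467}{71402320} \approx -0.044711$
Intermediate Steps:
$z{\left(A \right)} = \frac{699 + A}{2 A}$
$J{\left(h,s \right)} = h \left(11 + s \left(-5 + s\right)\right)$
$\frac{z{\left(328 \right)} + J{\left(695,\left(7 - 6\right)^{2} \right)}}{376198 - 485043} = \frac{\frac{699 + 328}{2 \cdot 328} + 695 \left(11 + \left(\left(7 - 6\right)^{2}\right)^{2} - 5 \left(7 - 6\right)^{2}\right)}{376198 - 485043} = \frac{\frac{1}{2} \cdot \frac{1}{328} \cdot 1027 + 695 \left(11 + \left(1^{2}\right)^{2} - 5 \cdot 1^{2}\right)}{-108845} = \left(\frac{1027}{656} + 695 \left(11 + 1^{2} - 5\right)\right) \left(- \frac{1}{108845}\right) = \left(\frac{1027}{656} + 695 \left(11 + 1 - 5\right)\right) \left(- \frac{1}{108845}\right) = \left(\frac{1027}{656} + 695 \cdot 7\right) \left(- \frac{1}{108845}\right) = \left(\frac{1027}{656} + 4865\right) \left(- \frac{1}{108845}\right) = \frac{3192467}{656} \left(- \frac{1}{108845}\right) = - \frac{3192467}{71402320}$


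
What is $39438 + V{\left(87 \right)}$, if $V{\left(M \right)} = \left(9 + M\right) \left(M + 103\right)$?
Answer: $57678$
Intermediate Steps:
$V{\left(M \right)} = \left(9 + M\right) \left(103 + M\right)$
$39438 + V{\left(87 \right)} = 39438 + \left(927 + 87^{2} + 112 \cdot 87\right) = 39438 + \left(927 + 7569 + 9744\right) = 39438 + 18240 = 57678$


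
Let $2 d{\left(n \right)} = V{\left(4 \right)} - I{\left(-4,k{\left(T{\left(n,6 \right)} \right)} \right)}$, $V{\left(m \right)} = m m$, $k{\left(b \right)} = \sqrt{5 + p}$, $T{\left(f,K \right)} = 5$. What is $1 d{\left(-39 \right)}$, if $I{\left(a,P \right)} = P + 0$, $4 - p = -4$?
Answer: $8 - \frac{\sqrt{13}}{2} \approx 6.1972$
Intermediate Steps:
$p = 8$ ($p = 4 - -4 = 4 + 4 = 8$)
$k{\left(b \right)} = \sqrt{13}$ ($k{\left(b \right)} = \sqrt{5 + 8} = \sqrt{13}$)
$I{\left(a,P \right)} = P$
$V{\left(m \right)} = m^{2}$
$d{\left(n \right)} = 8 - \frac{\sqrt{13}}{2}$ ($d{\left(n \right)} = \frac{4^{2} - \sqrt{13}}{2} = \frac{16 - \sqrt{13}}{2} = 8 - \frac{\sqrt{13}}{2}$)
$1 d{\left(-39 \right)} = 1 \left(8 - \frac{\sqrt{13}}{2}\right) = 8 - \frac{\sqrt{13}}{2}$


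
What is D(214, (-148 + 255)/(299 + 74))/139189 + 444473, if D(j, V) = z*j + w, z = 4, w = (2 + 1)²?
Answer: 61865753262/139189 ≈ 4.4447e+5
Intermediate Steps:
w = 9 (w = 3² = 9)
D(j, V) = 9 + 4*j (D(j, V) = 4*j + 9 = 9 + 4*j)
D(214, (-148 + 255)/(299 + 74))/139189 + 444473 = (9 + 4*214)/139189 + 444473 = (9 + 856)*(1/139189) + 444473 = 865*(1/139189) + 444473 = 865/139189 + 444473 = 61865753262/139189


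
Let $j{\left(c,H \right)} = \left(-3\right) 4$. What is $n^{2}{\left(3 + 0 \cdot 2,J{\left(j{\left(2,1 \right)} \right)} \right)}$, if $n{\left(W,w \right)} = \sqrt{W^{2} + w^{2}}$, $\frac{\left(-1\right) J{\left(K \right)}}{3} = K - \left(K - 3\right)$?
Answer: $90$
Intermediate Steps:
$j{\left(c,H \right)} = -12$
$J{\left(K \right)} = -9$ ($J{\left(K \right)} = - 3 \left(K - \left(K - 3\right)\right) = - 3 \left(K - \left(-3 + K\right)\right) = \left(-3\right) 3 = -9$)
$n^{2}{\left(3 + 0 \cdot 2,J{\left(j{\left(2,1 \right)} \right)} \right)} = \left(\sqrt{\left(3 + 0 \cdot 2\right)^{2} + \left(-9\right)^{2}}\right)^{2} = \left(\sqrt{\left(3 + 0\right)^{2} + 81}\right)^{2} = \left(\sqrt{3^{2} + 81}\right)^{2} = \left(\sqrt{9 + 81}\right)^{2} = \left(\sqrt{90}\right)^{2} = \left(3 \sqrt{10}\right)^{2} = 90$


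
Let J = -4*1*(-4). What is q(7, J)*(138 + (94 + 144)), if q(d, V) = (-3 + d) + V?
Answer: 7520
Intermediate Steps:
J = 16 (J = -4*(-4) = 16)
q(d, V) = -3 + V + d
q(7, J)*(138 + (94 + 144)) = (-3 + 16 + 7)*(138 + (94 + 144)) = 20*(138 + 238) = 20*376 = 7520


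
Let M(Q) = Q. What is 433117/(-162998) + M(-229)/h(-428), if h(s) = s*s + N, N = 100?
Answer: -39710371385/14937462716 ≈ -2.6584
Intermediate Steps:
h(s) = 100 + s**2 (h(s) = s*s + 100 = s**2 + 100 = 100 + s**2)
433117/(-162998) + M(-229)/h(-428) = 433117/(-162998) - 229/(100 + (-428)**2) = 433117*(-1/162998) - 229/(100 + 183184) = -433117/162998 - 229/183284 = -39710371385/14937462716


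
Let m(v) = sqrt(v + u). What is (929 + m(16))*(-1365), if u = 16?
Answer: -1268085 - 5460*sqrt(2) ≈ -1.2758e+6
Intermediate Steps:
m(v) = sqrt(16 + v) (m(v) = sqrt(v + 16) = sqrt(16 + v))
(929 + m(16))*(-1365) = (929 + sqrt(16 + 16))*(-1365) = (929 + sqrt(32))*(-1365) = (929 + 4*sqrt(2))*(-1365) = -1268085 - 5460*sqrt(2)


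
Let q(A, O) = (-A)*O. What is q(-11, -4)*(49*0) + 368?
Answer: 368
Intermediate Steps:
q(A, O) = -A*O
q(-11, -4)*(49*0) + 368 = (-1*(-11)*(-4))*(49*0) + 368 = -44*0 + 368 = 0 + 368 = 368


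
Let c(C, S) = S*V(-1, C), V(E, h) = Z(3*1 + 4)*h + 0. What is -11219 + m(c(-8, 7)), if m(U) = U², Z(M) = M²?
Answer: 7518317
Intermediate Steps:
V(E, h) = 49*h (V(E, h) = (3*1 + 4)²*h + 0 = (3 + 4)²*h + 0 = 7²*h + 0 = 49*h + 0 = 49*h)
c(C, S) = 49*C*S (c(C, S) = S*(49*C) = 49*C*S)
-11219 + m(c(-8, 7)) = -11219 + (49*(-8)*7)² = -11219 + (-2744)² = -11219 + 7529536 = 7518317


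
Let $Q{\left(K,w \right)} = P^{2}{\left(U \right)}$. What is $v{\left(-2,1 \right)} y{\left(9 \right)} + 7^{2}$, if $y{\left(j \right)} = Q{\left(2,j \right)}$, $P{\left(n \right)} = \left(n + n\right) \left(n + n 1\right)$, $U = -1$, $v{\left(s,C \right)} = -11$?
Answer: $-127$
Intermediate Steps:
$P{\left(n \right)} = 4 n^{2}$ ($P{\left(n \right)} = 2 n \left(n + n\right) = 2 n 2 n = 4 n^{2}$)
$Q{\left(K,w \right)} = 16$ ($Q{\left(K,w \right)} = \left(4 \left(-1\right)^{2}\right)^{2} = \left(4 \cdot 1\right)^{2} = 4^{2} = 16$)
$y{\left(j \right)} = 16$
$v{\left(-2,1 \right)} y{\left(9 \right)} + 7^{2} = \left(-11\right) 16 + 7^{2} = -176 + 49 = -127$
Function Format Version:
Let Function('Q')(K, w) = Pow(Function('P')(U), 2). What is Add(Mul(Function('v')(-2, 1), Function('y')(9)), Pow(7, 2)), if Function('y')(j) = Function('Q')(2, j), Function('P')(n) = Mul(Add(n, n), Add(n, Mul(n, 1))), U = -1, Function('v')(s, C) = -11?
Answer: -127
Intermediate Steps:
Function('P')(n) = Mul(4, Pow(n, 2)) (Function('P')(n) = Mul(Mul(2, n), Add(n, n)) = Mul(Mul(2, n), Mul(2, n)) = Mul(4, Pow(n, 2)))
Function('Q')(K, w) = 16 (Function('Q')(K, w) = Pow(Mul(4, Pow(-1, 2)), 2) = Pow(Mul(4, 1), 2) = Pow(4, 2) = 16)
Function('y')(j) = 16
Add(Mul(Function('v')(-2, 1), Function('y')(9)), Pow(7, 2)) = Add(Mul(-11, 16), Pow(7, 2)) = Add(-176, 49) = -127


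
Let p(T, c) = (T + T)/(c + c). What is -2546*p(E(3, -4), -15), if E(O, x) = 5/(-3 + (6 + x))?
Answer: -2546/3 ≈ -848.67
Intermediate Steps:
E(O, x) = 5/(3 + x)
p(T, c) = T/c (p(T, c) = (2*T)/((2*c)) = (2*T)*(1/(2*c)) = T/c)
-2546*p(E(3, -4), -15) = -2546*5/(3 - 4)/(-15) = -2546*5/(-1)*(-1)/15 = -2546*5*(-1)*(-1)/15 = -(-12730)*(-1)/15 = -2546*1/3 = -2546/3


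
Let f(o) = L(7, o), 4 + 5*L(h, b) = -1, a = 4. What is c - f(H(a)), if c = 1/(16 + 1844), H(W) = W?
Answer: 1861/1860 ≈ 1.0005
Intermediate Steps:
L(h, b) = -1 (L(h, b) = -⅘ + (⅕)*(-1) = -⅘ - ⅕ = -1)
c = 1/1860 ≈ 0.00053763
f(o) = -1
c - f(H(a)) = 1/1860 - 1*(-1) = 1/1860 + 1 = 1861/1860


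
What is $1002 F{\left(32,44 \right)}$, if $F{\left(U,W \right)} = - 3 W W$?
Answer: $-5819616$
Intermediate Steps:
$F{\left(U,W \right)} = - 3 W^{2}$
$1002 F{\left(32,44 \right)} = 1002 \left(- 3 \cdot 44^{2}\right) = 1002 \left(\left(-3\right) 1936\right) = 1002 \left(-5808\right) = -5819616$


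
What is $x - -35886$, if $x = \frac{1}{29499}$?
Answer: $\frac{1058601115}{29499} \approx 35886.0$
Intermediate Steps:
$x = \frac{1}{29499} \approx 3.3899 \cdot 10^{-5}$
$x - -35886 = \frac{1}{29499} - -35886 = \frac{1}{29499} + 35886 = \frac{1058601115}{29499}$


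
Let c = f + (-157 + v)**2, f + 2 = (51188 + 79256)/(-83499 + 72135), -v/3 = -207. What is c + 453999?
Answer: 1901428802/2841 ≈ 6.6928e+5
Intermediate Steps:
v = 621 (v = -3*(-207) = 621)
f = -38293/2841 (f = -2 + (51188 + 79256)/(-83499 + 72135) = -2 + 130444/(-11364) = -2 + 130444*(-1/11364) = -2 - 32611/2841 = -38293/2841 ≈ -13.479)
c = 611617643/2841 (c = -38293/2841 + (-157 + 621)**2 = -38293/2841 + 464**2 = -38293/2841 + 215296 = 611617643/2841 ≈ 2.1528e+5)
c + 453999 = 611617643/2841 + 453999 = 1901428802/2841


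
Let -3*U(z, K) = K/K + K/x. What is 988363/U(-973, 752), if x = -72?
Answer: 1569753/5 ≈ 3.1395e+5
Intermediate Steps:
U(z, K) = -⅓ + K/216 (U(z, K) = -(K/K + K/(-72))/3 = -(1 + K*(-1/72))/3 = -(1 - K/72)/3 = -⅓ + K/216)
988363/U(-973, 752) = 988363/(-⅓ + (1/216)*752) = 988363/(-⅓ + 94/27) = 988363/(85/27) = 988363*(27/85) = 1569753/5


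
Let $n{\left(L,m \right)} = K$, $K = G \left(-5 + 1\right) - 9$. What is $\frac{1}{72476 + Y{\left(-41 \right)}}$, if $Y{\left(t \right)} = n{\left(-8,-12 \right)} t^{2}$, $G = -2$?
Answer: $\frac{1}{70795} \approx 1.4125 \cdot 10^{-5}$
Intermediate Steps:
$K = -1$ ($K = - 2 \left(-5 + 1\right) - 9 = \left(-2\right) \left(-4\right) - 9 = 8 - 9 = -1$)
$n{\left(L,m \right)} = -1$
$Y{\left(t \right)} = - t^{2}$
$\frac{1}{72476 + Y{\left(-41 \right)}} = \frac{1}{72476 - \left(-41\right)^{2}} = \frac{1}{72476 - 1681} = \frac{1}{70795}$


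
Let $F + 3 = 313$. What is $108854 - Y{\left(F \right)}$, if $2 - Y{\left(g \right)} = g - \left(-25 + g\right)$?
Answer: $108877$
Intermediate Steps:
$F = 310$ ($F = -3 + 313 = 310$)
$Y{\left(g \right)} = -23$ ($Y{\left(g \right)} = 2 - \left(g - \left(-25 + g\right)\right) = 2 - 25 = -23$)
$108854 - Y{\left(F \right)} = 108854 - -23 = 108854 + 23 = 108877$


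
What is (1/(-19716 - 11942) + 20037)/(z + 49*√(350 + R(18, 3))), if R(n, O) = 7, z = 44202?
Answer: 4673119018615/10304466084121 - 31082235905*√357/61826796504726 ≈ 0.44401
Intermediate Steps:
(1/(-19716 - 11942) + 20037)/(z + 49*√(350 + R(18, 3))) = (1/(-19716 - 11942) + 20037)/(44202 + 49*√(350 + 7)) = (1/(-31658) + 20037)/(44202 + 49*√357) = (-1/31658 + 20037)/(44202 + 49*√357) = 634331345/(31658*(44202 + 49*√357))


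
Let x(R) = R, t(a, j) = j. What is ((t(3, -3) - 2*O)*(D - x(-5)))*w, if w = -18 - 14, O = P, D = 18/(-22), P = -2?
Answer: -1472/11 ≈ -133.82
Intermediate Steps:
D = -9/11 (D = 18*(-1/22) = -9/11 ≈ -0.81818)
O = -2
w = -32
((t(3, -3) - 2*O)*(D - x(-5)))*w = ((-3 - 2*(-2))*(-9/11 - 1*(-5)))*(-32) = ((-3 + 4)*(-9/11 + 5))*(-32) = (1*(46/11))*(-32) = (46/11)*(-32) = -1472/11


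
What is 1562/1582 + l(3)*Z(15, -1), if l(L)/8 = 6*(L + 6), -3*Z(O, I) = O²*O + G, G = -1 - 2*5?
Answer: -383172275/791 ≈ -4.8442e+5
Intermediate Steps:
G = -11 (G = -1 - 10 = -11)
Z(O, I) = 11/3 - O³/3 (Z(O, I) = -(O²*O - 11)/3 = -(O³ - 11)/3 = -(-11 + O³)/3 = 11/3 - O³/3)
l(L) = 288 + 48*L (l(L) = 8*(6*(L + 6)) = 8*(6*(6 + L)) = 8*(36 + 6*L) = 288 + 48*L)
1562/1582 + l(3)*Z(15, -1) = 1562/1582 + (288 + 48*3)*(11/3 - ⅓*15³) = 1562*(1/1582) + (288 + 144)*(11/3 - ⅓*3375) = 781/791 + 432*(11/3 - 1125) = 781/791 + 432*(-3364/3) = 781/791 - 484416 = -383172275/791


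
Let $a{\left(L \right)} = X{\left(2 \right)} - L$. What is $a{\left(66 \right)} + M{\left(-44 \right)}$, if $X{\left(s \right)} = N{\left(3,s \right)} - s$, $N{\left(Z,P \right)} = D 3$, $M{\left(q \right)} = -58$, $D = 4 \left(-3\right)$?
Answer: $-162$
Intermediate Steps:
$D = -12$
$N{\left(Z,P \right)} = -36$ ($N{\left(Z,P \right)} = \left(-12\right) 3 = -36$)
$X{\left(s \right)} = -36 - s$
$a{\left(L \right)} = -38 - L$ ($a{\left(L \right)} = \left(-36 - 2\right) - L = -38 - L$)
$a{\left(66 \right)} + M{\left(-44 \right)} = \left(-38 - 66\right) - 58 = -104 - 58 = -162$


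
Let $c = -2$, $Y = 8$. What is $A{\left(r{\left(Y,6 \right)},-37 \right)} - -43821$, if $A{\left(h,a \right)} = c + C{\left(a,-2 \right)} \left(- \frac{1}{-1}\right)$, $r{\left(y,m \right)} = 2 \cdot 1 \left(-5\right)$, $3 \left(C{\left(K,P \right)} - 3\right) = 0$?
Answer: $43822$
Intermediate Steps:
$C{\left(K,P \right)} = 3$ ($C{\left(K,P \right)} = 3 + \frac{1}{3} \cdot 0 = 3 + 0 = 3$)
$r{\left(y,m \right)} = -10$ ($r{\left(y,m \right)} = 2 \left(-5\right) = -10$)
$A{\left(h,a \right)} = 1$ ($A{\left(h,a \right)} = -2 + 3 \left(- \frac{1}{-1}\right) = -2 + 3 \left(\left(-1\right) \left(-1\right)\right) = -2 + 3 \cdot 1 = -2 + 3 = 1$)
$A{\left(r{\left(Y,6 \right)},-37 \right)} - -43821 = 1 - -43821 = 1 + 43821 = 43822$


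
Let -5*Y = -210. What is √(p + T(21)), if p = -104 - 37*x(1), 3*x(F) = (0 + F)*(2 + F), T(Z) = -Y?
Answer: I*√183 ≈ 13.528*I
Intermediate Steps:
Y = 42 (Y = -⅕*(-210) = 42)
T(Z) = -42 (T(Z) = -1*42 = -42)
x(F) = F*(2 + F)/3 (x(F) = ((0 + F)*(2 + F))/3 = (F*(2 + F))/3 = F*(2 + F)/3)
p = -141 (p = -104 - 37*(2 + 1)/3 = -104 - 37*3/3 = -104 - 37*1 = -104 - 37 = -141)
√(p + T(21)) = √(-141 - 42) = √(-183) = I*√183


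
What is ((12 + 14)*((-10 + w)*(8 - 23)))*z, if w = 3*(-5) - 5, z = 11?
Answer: 128700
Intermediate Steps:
w = -20 (w = -15 - 5 = -20)
((12 + 14)*((-10 + w)*(8 - 23)))*z = ((12 + 14)*((-10 - 20)*(8 - 23)))*11 = (26*(-30*(-15)))*11 = (26*450)*11 = 11700*11 = 128700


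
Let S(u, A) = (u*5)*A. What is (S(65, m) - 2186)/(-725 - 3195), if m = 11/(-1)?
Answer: 823/560 ≈ 1.4696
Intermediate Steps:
m = -11 (m = 11*(-1) = -11)
S(u, A) = 5*A*u (S(u, A) = (5*u)*A = 5*A*u)
(S(65, m) - 2186)/(-725 - 3195) = (5*(-11)*65 - 2186)/(-725 - 3195) = (-3575 - 2186)/(-3920) = -5761*(-1/3920) = 823/560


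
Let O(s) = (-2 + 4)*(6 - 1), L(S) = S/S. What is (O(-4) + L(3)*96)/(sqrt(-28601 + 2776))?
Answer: -106*I*sqrt(1033)/5165 ≈ -0.65961*I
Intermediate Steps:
L(S) = 1
O(s) = 10 (O(s) = 2*5 = 10)
(O(-4) + L(3)*96)/(sqrt(-28601 + 2776)) = (10 + 1*96)/(sqrt(-28601 + 2776)) = (10 + 96)/(sqrt(-25825)) = 106/((5*I*sqrt(1033))) = 106*(-I*sqrt(1033)/5165) = -106*I*sqrt(1033)/5165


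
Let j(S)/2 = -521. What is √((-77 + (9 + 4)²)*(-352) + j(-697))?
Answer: 3*I*√3714 ≈ 182.83*I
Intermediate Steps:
j(S) = -1042 (j(S) = 2*(-521) = -1042)
√((-77 + (9 + 4)²)*(-352) + j(-697)) = √((-77 + (9 + 4)²)*(-352) - 1042) = √((-77 + 13²)*(-352) - 1042) = √((-77 + 169)*(-352) - 1042) = √(92*(-352) - 1042) = √(-32384 - 1042) = √(-33426) = 3*I*√3714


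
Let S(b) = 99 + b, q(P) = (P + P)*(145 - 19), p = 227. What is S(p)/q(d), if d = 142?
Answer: 163/17892 ≈ 0.0091102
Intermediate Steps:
q(P) = 252*P (q(P) = (2*P)*126 = 252*P)
S(p)/q(d) = (99 + 227)/((252*142)) = 326/35784 = 326*(1/35784) = 163/17892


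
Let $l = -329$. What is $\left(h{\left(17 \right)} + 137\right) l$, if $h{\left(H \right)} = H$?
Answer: $-50666$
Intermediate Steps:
$\left(h{\left(17 \right)} + 137\right) l = \left(17 + 137\right) \left(-329\right) = 154 \left(-329\right) = -50666$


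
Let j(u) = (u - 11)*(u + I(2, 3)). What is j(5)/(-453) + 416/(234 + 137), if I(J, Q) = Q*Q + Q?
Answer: 75430/56021 ≈ 1.3465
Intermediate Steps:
I(J, Q) = Q + Q² (I(J, Q) = Q² + Q = Q + Q²)
j(u) = (-11 + u)*(12 + u) (j(u) = (u - 11)*(u + 3*(1 + 3)) = (-11 + u)*(u + 3*4) = (-11 + u)*(u + 12) = (-11 + u)*(12 + u))
j(5)/(-453) + 416/(234 + 137) = (-132 + 5 + 5²)/(-453) + 416/(234 + 137) = (-132 + 5 + 25)*(-1/453) + 416/371 = -102*(-1/453) + 416*(1/371) = 34/151 + 416/371 = 75430/56021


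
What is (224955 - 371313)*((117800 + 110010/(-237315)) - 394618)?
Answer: 640981434230496/15821 ≈ 4.0515e+10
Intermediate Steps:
(224955 - 371313)*((117800 + 110010/(-237315)) - 394618) = -146358*((117800 + 110010*(-1/237315)) - 394618) = -146358*((117800 - 7334/15821) - 394618) = -146358*(1863706466/15821 - 394618) = -146358*(-4379544912/15821) = 640981434230496/15821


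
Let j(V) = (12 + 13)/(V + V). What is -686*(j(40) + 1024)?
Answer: -5621427/8 ≈ -7.0268e+5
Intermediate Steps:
j(V) = 25/(2*V) (j(V) = 25/((2*V)) = 25*(1/(2*V)) = 25/(2*V))
-686*(j(40) + 1024) = -686*((25/2)/40 + 1024) = -686*((25/2)*(1/40) + 1024) = -686*(5/16 + 1024) = -686*16389/16 = -5621427/8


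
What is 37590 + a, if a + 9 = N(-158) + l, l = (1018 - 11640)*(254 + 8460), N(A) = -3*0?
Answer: -92522527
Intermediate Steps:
N(A) = 0
l = -92560108 (l = -10622*8714 = -92560108)
a = -92560117 (a = -9 + (0 - 92560108) = -9 - 92560108 = -92560117)
37590 + a = 37590 - 92560117 = -92522527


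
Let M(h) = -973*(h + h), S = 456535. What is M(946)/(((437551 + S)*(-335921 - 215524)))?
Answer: 920458/246519627135 ≈ 3.7338e-6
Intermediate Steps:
M(h) = -1946*h
M(946)/(((437551 + S)*(-335921 - 215524))) = (-1946*946)/(((437551 + 456535)*(-335921 - 215524))) = -1840916/(894086*(-551445)) = -1840916/(-493039254270) = -1840916*(-1/493039254270) = 920458/246519627135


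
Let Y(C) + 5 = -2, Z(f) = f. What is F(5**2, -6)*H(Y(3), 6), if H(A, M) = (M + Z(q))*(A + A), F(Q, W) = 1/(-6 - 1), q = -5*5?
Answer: -38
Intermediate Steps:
q = -25
Y(C) = -7 (Y(C) = -5 - 2 = -7)
F(Q, W) = -1/7 (F(Q, W) = 1/(-7) = -1/7)
H(A, M) = 2*A*(-25 + M) (H(A, M) = (M - 25)*(A + A) = (-25 + M)*(2*A) = 2*A*(-25 + M))
F(5**2, -6)*H(Y(3), 6) = -2*(-7)*(-25 + 6)/7 = -2*(-7)*(-19)/7 = -1/7*266 = -38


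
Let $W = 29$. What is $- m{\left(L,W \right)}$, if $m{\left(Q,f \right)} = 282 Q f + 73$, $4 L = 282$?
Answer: $-576622$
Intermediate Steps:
$L = \frac{141}{2}$ ($L = \frac{1}{4} \cdot 282 = \frac{141}{2} \approx 70.5$)
$m{\left(Q,f \right)} = 73 + 282 Q f$ ($m{\left(Q,f \right)} = 282 Q f + 73 = 73 + 282 Q f$)
$- m{\left(L,W \right)} = - (73 + 282 \cdot \frac{141}{2} \cdot 29) = - (73 + 576549) = \left(-1\right) 576622 = -576622$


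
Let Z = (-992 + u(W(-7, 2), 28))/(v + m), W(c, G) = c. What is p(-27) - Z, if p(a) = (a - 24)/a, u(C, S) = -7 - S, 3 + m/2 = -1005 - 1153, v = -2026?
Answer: 32891/19044 ≈ 1.7271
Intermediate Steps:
m = -4322 (m = -6 + 2*(-1005 - 1153) = -6 + 2*(-2158) = -6 - 4316 = -4322)
p(a) = (-24 + a)/a
Z = 1027/6348 (Z = (-992 + (-7 - 1*28))/(-2026 - 4322) = (-992 + (-7 - 28))/(-6348) = (-992 - 35)*(-1/6348) = -1027*(-1/6348) = 1027/6348 ≈ 0.16178)
p(-27) - Z = (-24 - 27)/(-27) - 1*1027/6348 = -1/27*(-51) - 1027/6348 = 17/9 - 1027/6348 = 32891/19044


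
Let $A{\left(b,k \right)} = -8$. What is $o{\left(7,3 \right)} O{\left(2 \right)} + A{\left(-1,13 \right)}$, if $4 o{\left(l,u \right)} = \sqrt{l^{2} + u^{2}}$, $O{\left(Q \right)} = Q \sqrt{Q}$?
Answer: $-8 + \sqrt{29} \approx -2.6148$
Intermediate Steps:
$O{\left(Q \right)} = Q^{\frac{3}{2}}$
$o{\left(l,u \right)} = \frac{\sqrt{l^{2} + u^{2}}}{4}$
$o{\left(7,3 \right)} O{\left(2 \right)} + A{\left(-1,13 \right)} = \frac{\sqrt{7^{2} + 3^{2}}}{4} \cdot 2^{\frac{3}{2}} - 8 = \frac{\sqrt{49 + 9}}{4} \cdot 2 \sqrt{2} - 8 = \frac{\sqrt{58}}{4} \cdot 2 \sqrt{2} - 8 = \sqrt{29} - 8 = -8 + \sqrt{29}$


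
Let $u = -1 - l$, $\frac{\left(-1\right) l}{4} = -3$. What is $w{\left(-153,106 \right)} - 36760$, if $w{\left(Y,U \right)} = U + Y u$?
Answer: $-34665$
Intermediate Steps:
$l = 12$ ($l = \left(-4\right) \left(-3\right) = 12$)
$u = -13$ ($u = -1 - 12 = -13$)
$w{\left(Y,U \right)} = U - 13 Y$ ($w{\left(Y,U \right)} = U + Y \left(-13\right) = U - 13 Y$)
$w{\left(-153,106 \right)} - 36760 = \left(106 - -1989\right) - 36760 = \left(106 + 1989\right) - 36760 = 2095 - 36760 = -34665$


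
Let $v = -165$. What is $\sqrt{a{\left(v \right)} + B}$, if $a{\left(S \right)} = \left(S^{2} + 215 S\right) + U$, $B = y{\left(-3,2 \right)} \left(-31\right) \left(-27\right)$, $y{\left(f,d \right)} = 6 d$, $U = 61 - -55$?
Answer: $\sqrt{1910} \approx 43.704$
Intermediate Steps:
$U = 116$ ($U = 61 + 55 = 116$)
$B = 10044$ ($B = 6 \cdot 2 \left(-31\right) \left(-27\right) = 12 \left(-31\right) \left(-27\right) = \left(-372\right) \left(-27\right) = 10044$)
$a{\left(S \right)} = 116 + S^{2} + 215 S$ ($a{\left(S \right)} = \left(S^{2} + 215 S\right) + 116 = 116 + S^{2} + 215 S$)
$\sqrt{a{\left(v \right)} + B} = \sqrt{\left(116 + \left(-165\right)^{2} + 215 \left(-165\right)\right) + 10044} = \sqrt{\left(116 + 27225 - 35475\right) + 10044} = \sqrt{-8134 + 10044} = \sqrt{1910}$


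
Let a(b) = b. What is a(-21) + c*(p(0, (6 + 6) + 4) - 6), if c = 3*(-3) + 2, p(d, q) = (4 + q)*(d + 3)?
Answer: -399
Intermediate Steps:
p(d, q) = (3 + d)*(4 + q) (p(d, q) = (4 + q)*(3 + d) = (3 + d)*(4 + q))
c = -7 (c = -9 + 2 = -7)
a(-21) + c*(p(0, (6 + 6) + 4) - 6) = -21 - 7*((12 + 3*((6 + 6) + 4) + 4*0 + 0*((6 + 6) + 4)) - 6) = -21 - 7*((12 + 3*(12 + 4) + 0 + 0*(12 + 4)) - 6) = -21 - 7*((12 + 3*16 + 0 + 0*16) - 6) = -21 - 7*((12 + 48 + 0 + 0) - 6) = -21 - 7*(60 - 6) = -21 - 7*54 = -21 - 378 = -399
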